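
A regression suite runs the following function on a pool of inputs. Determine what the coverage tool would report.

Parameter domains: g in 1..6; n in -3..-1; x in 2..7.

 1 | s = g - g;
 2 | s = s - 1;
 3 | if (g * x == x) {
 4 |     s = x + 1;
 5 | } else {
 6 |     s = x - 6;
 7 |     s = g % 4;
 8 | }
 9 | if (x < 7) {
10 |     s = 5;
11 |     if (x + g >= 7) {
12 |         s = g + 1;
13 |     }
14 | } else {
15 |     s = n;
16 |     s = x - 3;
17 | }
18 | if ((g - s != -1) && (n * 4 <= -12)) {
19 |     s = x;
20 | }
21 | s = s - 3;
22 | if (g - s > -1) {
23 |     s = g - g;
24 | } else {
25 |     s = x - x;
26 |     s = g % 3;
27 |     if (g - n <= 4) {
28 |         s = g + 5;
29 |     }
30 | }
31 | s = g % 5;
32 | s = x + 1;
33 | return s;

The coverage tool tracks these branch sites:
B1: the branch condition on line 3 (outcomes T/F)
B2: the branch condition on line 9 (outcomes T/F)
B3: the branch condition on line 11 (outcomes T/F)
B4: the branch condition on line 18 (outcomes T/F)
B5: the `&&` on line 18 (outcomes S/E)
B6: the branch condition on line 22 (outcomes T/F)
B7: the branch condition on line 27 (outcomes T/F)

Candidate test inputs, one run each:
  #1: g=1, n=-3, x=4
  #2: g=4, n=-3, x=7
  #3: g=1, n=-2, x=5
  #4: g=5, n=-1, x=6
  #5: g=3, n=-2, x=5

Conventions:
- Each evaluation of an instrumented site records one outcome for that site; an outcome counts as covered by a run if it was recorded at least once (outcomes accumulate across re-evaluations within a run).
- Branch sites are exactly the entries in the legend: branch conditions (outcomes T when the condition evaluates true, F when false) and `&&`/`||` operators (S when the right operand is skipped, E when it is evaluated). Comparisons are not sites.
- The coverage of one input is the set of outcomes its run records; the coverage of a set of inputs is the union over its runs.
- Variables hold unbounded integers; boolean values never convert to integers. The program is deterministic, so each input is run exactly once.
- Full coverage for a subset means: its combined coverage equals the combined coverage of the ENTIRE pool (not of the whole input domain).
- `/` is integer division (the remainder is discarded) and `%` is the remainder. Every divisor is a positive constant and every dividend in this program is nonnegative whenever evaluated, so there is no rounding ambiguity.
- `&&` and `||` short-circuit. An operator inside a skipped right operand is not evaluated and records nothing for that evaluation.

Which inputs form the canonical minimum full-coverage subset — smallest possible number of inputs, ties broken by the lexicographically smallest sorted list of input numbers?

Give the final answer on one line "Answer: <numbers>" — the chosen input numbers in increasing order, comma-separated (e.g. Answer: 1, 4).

input #1 (g=1, n=-3, x=4): events B1->T, B2->T, B3->F, B5->E, B4->T, B6->T; covers B1=T, B2=T, B3=F, B4=T, B5=E, B6=T
input #2 (g=4, n=-3, x=7): events B1->F, B2->F, B5->E, B4->T, B6->T; covers B1=F, B2=F, B4=T, B5=E, B6=T
input #3 (g=1, n=-2, x=5): events B1->T, B2->T, B3->F, B5->E, B4->F, B6->F, B7->T; covers B1=T, B2=T, B3=F, B4=F, B5=E, B6=F, B7=T
input #4 (g=5, n=-1, x=6): events B1->F, B2->T, B3->T, B5->S, B4->F, B6->T; covers B1=F, B2=T, B3=T, B4=F, B5=S, B6=T
input #5 (g=3, n=-2, x=5): events B1->F, B2->T, B3->T, B5->S, B4->F, B6->T; covers B1=F, B2=T, B3=T, B4=F, B5=S, B6=T
together the pool reaches 13 outcomes: B1=T, B1=F, B2=T, B2=F, B3=T, B3=F, B4=T, B4=F, B5=S, B5=E, B6=T, B6=F, B7=T
every size-1 subset falls short of the 13 outcomes (best: 7/13)
every size-2 subset falls short of the 13 outcomes (best: 11/13)
the canonical winner is {2, 3, 4}: size 3, full 13-outcome coverage, earliest index list among size-3 covers

Answer: 2, 3, 4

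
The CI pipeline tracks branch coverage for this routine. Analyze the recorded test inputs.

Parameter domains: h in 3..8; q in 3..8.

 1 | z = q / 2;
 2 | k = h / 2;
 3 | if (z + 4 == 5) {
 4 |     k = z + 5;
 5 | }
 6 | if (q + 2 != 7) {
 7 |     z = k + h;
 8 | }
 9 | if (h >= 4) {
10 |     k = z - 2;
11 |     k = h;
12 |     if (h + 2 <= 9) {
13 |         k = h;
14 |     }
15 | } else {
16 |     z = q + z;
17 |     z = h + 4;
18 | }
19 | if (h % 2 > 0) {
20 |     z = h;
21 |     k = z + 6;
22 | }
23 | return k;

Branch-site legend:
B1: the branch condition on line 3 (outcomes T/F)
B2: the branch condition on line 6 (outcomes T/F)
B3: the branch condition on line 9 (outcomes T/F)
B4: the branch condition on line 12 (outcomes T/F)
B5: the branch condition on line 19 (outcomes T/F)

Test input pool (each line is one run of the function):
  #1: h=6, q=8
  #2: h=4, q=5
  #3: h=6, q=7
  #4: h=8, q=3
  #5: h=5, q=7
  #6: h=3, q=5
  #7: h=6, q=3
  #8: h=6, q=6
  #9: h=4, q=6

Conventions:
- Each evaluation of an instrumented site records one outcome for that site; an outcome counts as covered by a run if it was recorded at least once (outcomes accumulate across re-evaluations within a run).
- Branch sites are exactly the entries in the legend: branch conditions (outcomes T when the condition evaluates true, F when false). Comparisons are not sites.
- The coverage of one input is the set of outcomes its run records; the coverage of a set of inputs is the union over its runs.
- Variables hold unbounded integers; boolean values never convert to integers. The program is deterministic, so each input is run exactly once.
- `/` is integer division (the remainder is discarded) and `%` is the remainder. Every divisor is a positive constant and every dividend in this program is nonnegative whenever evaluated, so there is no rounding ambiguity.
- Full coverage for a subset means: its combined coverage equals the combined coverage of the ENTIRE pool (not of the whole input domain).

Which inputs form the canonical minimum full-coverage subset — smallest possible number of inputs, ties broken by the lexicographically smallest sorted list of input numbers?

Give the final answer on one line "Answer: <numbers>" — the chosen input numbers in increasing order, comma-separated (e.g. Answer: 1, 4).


test 1 (h=6, q=8) hits B1=F, B2=T, B3=T, B4=T, B5=F
test 2 (h=4, q=5) hits B1=F, B2=F, B3=T, B4=T, B5=F
test 3 (h=6, q=7) hits B1=F, B2=T, B3=T, B4=T, B5=F
test 4 (h=8, q=3) hits B1=T, B2=T, B3=T, B4=F, B5=F
test 5 (h=5, q=7) hits B1=F, B2=T, B3=T, B4=T, B5=T
test 6 (h=3, q=5) hits B1=F, B2=F, B3=F, B5=T
test 7 (h=6, q=3) hits B1=T, B2=T, B3=T, B4=T, B5=F
test 8 (h=6, q=6) hits B1=F, B2=T, B3=T, B4=T, B5=F
test 9 (h=4, q=6) hits B1=F, B2=T, B3=T, B4=T, B5=F
the full pool covers 10 outcomes: B1=T, B1=F, B2=T, B2=F, B3=T, B3=F, B4=T, B4=F, B5=T, B5=F
checked all size-1 subsets: none covers 10 outcomes (max 5/10)
checked all size-2 subsets: none covers 10 outcomes (max 9/10)
size 3: inputs {1, 4, 6} cover all 10 outcomes, and no lexicographically smaller subset of this size does
Answer: 1, 4, 6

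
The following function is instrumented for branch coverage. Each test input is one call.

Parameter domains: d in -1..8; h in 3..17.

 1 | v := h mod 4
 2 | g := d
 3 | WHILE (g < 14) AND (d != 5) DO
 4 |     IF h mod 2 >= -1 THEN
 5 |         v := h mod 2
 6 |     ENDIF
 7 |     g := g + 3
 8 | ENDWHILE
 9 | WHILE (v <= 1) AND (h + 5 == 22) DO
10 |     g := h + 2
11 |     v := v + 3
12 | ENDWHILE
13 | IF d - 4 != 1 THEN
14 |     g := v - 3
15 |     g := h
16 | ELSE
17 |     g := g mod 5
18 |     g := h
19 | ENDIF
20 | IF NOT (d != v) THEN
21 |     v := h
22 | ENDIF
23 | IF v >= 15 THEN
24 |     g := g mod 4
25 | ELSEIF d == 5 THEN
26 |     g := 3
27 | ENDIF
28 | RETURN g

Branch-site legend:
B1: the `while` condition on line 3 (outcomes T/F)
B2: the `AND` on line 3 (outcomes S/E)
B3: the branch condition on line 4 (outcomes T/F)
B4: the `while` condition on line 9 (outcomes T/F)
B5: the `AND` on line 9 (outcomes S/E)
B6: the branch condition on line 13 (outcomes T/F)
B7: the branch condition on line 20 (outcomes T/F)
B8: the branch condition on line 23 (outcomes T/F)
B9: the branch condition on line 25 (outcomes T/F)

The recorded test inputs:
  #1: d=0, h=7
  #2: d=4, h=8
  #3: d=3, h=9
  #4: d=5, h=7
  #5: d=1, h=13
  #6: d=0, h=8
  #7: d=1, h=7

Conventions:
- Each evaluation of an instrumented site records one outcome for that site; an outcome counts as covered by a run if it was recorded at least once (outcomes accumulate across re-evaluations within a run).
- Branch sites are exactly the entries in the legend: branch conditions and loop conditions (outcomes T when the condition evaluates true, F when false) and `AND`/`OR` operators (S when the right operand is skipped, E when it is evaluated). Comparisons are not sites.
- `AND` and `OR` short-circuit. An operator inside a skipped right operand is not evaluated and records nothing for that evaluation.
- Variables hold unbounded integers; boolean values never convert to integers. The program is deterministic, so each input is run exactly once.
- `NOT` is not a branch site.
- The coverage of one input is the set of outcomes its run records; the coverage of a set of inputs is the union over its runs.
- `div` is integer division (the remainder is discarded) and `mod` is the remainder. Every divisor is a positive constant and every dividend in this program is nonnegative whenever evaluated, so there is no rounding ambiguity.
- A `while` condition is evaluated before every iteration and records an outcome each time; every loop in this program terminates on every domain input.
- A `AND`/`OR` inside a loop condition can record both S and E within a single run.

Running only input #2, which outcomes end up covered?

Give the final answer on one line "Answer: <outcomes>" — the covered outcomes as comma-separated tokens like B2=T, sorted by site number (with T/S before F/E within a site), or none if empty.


Simulating input #2 (d=4, h=8) step by step:
  B2->E, B1->T, B3->T, B2->E, B1->T, B3->T, B2->E, B1->T, B3->T, B2->E
  B1->T, B3->T, B2->S, B1->F, B5->E, B4->F, B6->T, B7->F, B8->F, B9->F
distinct outcomes covered: B1=T, B1=F, B2=S, B2=E, B3=T, B4=F, B5=E, B6=T, B7=F, B8=F, B9=F
Answer: B1=T, B1=F, B2=S, B2=E, B3=T, B4=F, B5=E, B6=T, B7=F, B8=F, B9=F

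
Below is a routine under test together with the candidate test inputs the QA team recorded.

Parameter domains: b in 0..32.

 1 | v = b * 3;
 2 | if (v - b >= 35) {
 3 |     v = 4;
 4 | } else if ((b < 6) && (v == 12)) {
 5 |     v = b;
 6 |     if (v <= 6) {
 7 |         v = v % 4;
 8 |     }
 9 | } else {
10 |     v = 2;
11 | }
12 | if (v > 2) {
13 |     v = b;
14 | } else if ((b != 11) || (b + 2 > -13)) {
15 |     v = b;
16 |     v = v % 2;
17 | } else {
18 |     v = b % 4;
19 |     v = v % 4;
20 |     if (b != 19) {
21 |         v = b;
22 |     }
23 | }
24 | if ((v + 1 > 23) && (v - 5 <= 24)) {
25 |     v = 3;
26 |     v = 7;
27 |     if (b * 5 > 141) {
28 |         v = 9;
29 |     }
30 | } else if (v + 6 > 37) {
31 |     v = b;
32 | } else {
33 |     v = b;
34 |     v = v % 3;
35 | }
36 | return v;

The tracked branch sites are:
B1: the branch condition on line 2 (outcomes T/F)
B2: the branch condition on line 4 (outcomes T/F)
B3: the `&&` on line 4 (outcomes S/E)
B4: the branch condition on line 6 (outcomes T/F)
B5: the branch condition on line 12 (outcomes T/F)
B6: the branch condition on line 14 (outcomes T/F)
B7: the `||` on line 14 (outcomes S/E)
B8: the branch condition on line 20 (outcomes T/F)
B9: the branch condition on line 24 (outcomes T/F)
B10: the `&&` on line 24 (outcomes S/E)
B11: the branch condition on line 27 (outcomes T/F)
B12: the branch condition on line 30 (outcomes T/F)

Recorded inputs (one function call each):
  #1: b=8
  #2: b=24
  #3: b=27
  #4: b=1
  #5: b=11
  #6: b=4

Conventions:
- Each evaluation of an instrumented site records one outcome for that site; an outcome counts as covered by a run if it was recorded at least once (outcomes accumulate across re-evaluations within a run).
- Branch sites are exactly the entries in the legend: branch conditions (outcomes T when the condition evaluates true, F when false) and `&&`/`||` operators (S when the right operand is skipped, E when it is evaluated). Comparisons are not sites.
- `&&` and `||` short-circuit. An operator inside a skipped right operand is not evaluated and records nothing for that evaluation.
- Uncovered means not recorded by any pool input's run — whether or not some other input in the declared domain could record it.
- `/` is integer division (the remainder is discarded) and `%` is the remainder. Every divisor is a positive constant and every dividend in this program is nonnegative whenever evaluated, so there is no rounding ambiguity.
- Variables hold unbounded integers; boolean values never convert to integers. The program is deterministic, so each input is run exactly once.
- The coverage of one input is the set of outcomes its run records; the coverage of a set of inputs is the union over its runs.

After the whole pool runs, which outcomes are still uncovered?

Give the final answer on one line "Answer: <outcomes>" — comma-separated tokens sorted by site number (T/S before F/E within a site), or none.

test 1 (b=8) fires B1->F, B3->S, B2->F, B5->F, B7->S, B6->T, B10->S, B9->F, B12->F; hits B1=F, B2=F, B3=S, B5=F, B6=T, B7=S, B9=F, B10=S, B12=F
test 2 (b=24) fires B1->T, B5->T, B10->E, B9->T, B11->F; hits B1=T, B5=T, B9=T, B10=E, B11=F
test 3 (b=27) fires B1->T, B5->T, B10->E, B9->T, B11->F; hits B1=T, B5=T, B9=T, B10=E, B11=F
test 4 (b=1) fires B1->F, B3->E, B2->F, B5->F, B7->S, B6->T, B10->S, B9->F, B12->F; hits B1=F, B2=F, B3=E, B5=F, B6=T, B7=S, B9=F, B10=S, B12=F
test 5 (b=11) fires B1->F, B3->S, B2->F, B5->F, B7->E, B6->T, B10->S, B9->F, B12->F; hits B1=F, B2=F, B3=S, B5=F, B6=T, B7=E, B9=F, B10=S, B12=F
test 6 (b=4) fires B1->F, B3->E, B2->T, B4->T, B5->F, B7->S, B6->T, B10->S, B9->F, B12->F; hits B1=F, B2=T, B3=E, B4=T, B5=F, B6=T, B7=S, B9=F, B10=S, B12=F
union over the pool: B1=T, B1=F, B2=T, B2=F, B3=S, B3=E, B4=T, B5=T, B5=F, B6=T, B7=S, B7=E, B9=T, B9=F, B10=S, B10=E, B11=F, B12=F
uncovered (6 of 24): B4=F, B6=F, B8=T, B8=F, B11=T, B12=T

Answer: B4=F, B6=F, B8=T, B8=F, B11=T, B12=T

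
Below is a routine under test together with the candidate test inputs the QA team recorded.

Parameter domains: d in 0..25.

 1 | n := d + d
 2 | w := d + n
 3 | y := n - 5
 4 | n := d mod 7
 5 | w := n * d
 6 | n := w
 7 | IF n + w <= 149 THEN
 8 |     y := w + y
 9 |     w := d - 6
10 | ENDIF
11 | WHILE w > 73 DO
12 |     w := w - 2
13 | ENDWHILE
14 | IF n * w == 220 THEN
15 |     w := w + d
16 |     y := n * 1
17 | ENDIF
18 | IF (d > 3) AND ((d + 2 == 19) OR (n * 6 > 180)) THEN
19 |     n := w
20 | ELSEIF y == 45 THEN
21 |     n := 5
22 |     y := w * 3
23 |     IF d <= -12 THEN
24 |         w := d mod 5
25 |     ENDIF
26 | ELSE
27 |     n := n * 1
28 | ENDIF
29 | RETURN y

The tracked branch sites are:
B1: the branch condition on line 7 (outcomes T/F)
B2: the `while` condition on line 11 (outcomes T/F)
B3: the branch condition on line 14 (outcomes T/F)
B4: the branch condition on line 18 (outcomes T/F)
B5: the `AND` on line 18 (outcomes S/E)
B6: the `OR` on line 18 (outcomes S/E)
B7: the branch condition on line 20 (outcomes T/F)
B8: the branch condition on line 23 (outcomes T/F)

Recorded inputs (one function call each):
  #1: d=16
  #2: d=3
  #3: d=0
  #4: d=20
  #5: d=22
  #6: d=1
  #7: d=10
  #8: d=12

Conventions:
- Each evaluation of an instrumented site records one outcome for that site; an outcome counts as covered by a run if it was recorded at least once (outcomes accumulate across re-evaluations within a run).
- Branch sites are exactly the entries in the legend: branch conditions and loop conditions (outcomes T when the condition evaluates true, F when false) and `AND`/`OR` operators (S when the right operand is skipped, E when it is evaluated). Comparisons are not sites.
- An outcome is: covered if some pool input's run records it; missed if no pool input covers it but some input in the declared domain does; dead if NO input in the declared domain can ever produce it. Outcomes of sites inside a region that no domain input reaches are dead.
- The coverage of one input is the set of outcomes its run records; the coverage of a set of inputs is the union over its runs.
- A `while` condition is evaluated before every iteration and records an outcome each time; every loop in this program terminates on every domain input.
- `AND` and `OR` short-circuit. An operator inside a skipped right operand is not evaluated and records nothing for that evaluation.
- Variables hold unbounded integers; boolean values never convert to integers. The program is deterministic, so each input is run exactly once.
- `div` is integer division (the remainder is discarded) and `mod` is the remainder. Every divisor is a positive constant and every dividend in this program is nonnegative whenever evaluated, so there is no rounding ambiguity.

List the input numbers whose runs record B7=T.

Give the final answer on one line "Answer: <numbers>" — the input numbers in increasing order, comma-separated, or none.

input #1 (d=16): misses B7=T
input #2 (d=3): misses B7=T
input #3 (d=0): misses B7=T
input #4 (d=20): misses B7=T
input #5 (d=22): misses B7=T
input #6 (d=1): misses B7=T
input #7 (d=10): covers B7=T
input #8 (d=12): misses B7=T

Answer: 7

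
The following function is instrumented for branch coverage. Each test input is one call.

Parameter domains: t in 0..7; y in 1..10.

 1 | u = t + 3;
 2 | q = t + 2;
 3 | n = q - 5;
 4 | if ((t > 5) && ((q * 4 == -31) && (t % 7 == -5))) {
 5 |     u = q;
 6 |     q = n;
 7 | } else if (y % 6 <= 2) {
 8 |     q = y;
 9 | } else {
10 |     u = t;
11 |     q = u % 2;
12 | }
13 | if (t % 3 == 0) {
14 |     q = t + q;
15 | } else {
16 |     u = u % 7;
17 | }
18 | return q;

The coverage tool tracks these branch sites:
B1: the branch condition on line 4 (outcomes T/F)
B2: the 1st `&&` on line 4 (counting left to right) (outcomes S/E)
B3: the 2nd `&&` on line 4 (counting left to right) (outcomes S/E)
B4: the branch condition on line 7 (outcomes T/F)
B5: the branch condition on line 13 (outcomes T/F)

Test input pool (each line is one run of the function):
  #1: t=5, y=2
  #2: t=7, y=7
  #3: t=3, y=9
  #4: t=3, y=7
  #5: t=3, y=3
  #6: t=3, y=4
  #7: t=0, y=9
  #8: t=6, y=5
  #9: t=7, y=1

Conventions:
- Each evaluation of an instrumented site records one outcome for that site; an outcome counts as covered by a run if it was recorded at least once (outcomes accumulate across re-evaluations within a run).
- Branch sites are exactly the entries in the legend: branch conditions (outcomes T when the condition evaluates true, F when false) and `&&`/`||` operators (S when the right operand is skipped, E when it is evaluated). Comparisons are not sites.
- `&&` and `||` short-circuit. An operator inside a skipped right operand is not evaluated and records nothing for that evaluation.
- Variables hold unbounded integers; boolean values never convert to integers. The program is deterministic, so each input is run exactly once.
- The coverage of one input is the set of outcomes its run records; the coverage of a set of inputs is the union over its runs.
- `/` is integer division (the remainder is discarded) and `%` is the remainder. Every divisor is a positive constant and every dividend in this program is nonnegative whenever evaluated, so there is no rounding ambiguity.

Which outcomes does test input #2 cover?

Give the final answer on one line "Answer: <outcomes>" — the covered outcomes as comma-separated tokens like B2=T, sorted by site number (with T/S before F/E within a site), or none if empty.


Running input #2 (t=7, y=7), event by event:
  B2->E, B3->S, B1->F, B4->T, B5->F
collecting distinct outcomes: B1=F, B2=E, B3=S, B4=T, B5=F
Answer: B1=F, B2=E, B3=S, B4=T, B5=F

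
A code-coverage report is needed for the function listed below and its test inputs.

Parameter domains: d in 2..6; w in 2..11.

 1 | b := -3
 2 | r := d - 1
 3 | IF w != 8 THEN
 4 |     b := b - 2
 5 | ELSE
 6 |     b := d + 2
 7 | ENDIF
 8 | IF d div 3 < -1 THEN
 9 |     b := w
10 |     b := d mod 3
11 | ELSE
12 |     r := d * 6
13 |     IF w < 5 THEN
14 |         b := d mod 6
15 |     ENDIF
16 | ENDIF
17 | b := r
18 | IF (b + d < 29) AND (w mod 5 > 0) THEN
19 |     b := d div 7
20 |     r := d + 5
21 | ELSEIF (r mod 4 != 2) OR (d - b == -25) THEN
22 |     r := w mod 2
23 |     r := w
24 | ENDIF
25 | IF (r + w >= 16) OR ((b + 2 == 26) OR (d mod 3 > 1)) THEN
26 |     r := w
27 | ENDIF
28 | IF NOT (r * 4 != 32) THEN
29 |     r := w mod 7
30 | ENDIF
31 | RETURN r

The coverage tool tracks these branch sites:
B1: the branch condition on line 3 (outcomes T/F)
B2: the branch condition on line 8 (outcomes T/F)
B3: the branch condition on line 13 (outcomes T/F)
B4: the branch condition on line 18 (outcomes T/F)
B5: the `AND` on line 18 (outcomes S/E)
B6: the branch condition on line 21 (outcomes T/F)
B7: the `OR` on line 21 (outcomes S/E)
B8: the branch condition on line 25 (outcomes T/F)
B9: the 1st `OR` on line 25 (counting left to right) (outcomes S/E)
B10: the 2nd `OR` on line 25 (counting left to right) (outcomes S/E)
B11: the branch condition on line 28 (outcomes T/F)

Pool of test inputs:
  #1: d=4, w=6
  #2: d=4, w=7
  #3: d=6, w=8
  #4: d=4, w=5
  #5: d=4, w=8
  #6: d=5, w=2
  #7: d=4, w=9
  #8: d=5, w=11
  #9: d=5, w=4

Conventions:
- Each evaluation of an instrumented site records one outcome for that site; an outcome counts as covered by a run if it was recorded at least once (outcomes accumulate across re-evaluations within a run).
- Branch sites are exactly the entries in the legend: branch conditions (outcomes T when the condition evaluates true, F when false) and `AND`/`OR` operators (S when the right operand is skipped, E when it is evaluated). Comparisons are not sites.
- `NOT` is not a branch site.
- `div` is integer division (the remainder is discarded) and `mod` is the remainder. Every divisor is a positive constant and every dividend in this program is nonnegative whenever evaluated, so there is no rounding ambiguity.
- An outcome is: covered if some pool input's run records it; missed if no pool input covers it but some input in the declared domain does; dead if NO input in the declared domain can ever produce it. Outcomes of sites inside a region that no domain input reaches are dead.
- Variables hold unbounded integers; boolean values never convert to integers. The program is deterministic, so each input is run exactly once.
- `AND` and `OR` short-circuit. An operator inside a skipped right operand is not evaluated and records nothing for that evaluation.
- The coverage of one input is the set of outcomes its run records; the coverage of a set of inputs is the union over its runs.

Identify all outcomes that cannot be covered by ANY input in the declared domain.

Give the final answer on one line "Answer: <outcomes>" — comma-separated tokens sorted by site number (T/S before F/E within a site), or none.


sweeping the full domain (50 inputs) for each outcome:
  B2=T: no domain input ever produces it -> dead
  reachable outcomes have witnesses, e.g. B1=T (e.g. d=2, w=2), B1=F (e.g. d=2, w=8), B2=F (e.g. d=2, w=2), B3=T (e.g. d=2, w=2)
Answer: B2=T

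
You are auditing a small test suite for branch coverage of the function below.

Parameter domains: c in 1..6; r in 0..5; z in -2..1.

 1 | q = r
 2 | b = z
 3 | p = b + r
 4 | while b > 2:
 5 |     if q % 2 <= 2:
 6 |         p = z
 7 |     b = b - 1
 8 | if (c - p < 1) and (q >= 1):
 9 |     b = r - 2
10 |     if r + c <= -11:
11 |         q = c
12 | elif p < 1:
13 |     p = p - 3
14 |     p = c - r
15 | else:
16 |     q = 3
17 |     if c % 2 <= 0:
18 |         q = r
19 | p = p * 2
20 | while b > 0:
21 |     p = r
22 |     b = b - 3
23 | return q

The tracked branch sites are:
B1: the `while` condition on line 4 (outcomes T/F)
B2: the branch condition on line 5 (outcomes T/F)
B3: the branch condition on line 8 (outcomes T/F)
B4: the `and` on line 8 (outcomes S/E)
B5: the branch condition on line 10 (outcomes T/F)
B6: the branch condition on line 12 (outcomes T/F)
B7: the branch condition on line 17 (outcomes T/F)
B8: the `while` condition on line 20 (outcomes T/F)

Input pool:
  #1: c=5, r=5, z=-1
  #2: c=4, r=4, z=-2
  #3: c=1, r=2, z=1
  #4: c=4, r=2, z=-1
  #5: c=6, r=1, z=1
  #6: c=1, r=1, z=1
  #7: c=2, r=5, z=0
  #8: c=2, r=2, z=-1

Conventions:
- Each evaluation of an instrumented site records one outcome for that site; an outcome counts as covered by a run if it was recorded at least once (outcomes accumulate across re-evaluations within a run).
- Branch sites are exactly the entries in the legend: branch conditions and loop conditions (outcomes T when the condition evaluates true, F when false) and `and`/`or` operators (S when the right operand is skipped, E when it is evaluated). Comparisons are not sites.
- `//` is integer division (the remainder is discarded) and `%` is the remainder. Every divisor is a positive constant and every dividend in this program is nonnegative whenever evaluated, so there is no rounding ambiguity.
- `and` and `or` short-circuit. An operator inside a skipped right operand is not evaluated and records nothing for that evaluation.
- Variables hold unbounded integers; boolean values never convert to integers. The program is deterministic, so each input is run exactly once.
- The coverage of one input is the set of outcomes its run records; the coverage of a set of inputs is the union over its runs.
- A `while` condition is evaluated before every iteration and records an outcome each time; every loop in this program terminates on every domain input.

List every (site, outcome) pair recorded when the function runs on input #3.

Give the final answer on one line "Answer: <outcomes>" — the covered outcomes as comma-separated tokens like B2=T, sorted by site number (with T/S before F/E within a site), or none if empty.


Tracing the run of input #3 (c=1, r=2, z=1):
  B1->F, B4->E, B3->T, B5->F, B8->F
as a set, this run covers: B1=F, B3=T, B4=E, B5=F, B8=F
Answer: B1=F, B3=T, B4=E, B5=F, B8=F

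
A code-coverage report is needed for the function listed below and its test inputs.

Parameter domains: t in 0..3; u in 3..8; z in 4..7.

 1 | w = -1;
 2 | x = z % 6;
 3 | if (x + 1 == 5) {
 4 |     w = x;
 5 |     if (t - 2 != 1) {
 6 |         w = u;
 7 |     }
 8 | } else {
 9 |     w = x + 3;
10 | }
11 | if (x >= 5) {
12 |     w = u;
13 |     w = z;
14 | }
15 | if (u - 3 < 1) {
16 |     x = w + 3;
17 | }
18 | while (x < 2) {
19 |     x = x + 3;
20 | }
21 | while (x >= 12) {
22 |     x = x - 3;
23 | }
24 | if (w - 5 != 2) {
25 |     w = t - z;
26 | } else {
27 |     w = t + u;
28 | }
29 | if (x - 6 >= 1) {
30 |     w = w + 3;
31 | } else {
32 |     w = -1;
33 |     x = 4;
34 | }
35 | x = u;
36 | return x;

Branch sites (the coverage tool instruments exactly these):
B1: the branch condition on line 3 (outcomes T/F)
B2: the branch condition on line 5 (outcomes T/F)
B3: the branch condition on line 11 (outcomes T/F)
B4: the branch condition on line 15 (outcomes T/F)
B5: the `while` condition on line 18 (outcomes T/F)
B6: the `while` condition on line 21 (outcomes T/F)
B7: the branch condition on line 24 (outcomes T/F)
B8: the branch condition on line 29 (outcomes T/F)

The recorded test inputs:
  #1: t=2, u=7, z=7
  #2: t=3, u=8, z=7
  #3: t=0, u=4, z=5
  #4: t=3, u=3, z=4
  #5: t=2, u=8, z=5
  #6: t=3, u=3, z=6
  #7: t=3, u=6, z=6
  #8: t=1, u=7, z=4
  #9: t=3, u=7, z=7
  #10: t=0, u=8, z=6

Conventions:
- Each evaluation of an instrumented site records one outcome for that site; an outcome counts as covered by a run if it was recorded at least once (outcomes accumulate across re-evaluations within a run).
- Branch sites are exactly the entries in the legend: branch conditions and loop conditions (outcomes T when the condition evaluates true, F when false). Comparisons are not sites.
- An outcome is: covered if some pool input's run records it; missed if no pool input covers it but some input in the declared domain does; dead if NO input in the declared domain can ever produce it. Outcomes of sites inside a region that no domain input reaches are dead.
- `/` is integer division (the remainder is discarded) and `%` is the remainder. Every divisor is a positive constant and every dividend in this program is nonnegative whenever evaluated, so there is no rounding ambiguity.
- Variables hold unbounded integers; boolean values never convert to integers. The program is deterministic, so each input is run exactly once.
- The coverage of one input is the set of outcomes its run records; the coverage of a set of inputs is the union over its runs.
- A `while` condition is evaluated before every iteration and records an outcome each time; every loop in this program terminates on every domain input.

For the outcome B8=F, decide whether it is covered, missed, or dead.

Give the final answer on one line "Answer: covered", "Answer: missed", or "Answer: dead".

B8=F is recorded by pool input(s) 1, 2, 3, 5, 6, 7, 8, 9, 10 -> covered

Answer: covered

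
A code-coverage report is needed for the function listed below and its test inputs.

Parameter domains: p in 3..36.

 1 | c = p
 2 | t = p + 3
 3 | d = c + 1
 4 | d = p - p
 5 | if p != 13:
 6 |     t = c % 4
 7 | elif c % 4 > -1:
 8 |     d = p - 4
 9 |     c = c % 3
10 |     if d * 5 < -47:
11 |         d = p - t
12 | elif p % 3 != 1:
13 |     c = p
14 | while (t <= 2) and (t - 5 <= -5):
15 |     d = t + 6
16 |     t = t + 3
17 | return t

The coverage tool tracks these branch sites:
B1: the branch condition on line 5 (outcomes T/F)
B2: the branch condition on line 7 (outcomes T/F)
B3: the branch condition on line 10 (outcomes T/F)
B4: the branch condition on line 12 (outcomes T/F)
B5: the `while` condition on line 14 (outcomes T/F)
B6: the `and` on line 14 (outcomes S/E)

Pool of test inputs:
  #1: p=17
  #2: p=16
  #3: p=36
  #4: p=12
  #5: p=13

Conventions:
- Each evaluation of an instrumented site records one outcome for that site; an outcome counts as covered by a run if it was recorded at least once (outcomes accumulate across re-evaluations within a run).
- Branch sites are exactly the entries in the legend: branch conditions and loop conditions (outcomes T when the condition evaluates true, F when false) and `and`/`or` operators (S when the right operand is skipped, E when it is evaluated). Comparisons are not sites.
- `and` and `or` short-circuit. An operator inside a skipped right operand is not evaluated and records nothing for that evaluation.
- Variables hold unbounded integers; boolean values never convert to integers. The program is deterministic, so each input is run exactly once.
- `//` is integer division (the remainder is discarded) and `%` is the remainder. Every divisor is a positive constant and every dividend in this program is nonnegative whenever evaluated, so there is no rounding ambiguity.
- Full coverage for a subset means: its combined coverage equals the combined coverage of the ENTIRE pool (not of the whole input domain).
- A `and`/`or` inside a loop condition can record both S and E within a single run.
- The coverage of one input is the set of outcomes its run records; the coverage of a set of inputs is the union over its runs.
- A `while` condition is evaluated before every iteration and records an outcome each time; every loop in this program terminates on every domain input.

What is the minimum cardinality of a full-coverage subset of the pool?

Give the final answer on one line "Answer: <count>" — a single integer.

run #1 (p=17) runs B1->T, B6->E, B5->F; records B1=T, B5=F, B6=E
run #2 (p=16) runs B1->T, B6->E, B5->T, B6->S, B5->F; records B1=T, B5=T, B5=F, B6=S, B6=E
run #3 (p=36) runs B1->T, B6->E, B5->T, B6->S, B5->F; records B1=T, B5=T, B5=F, B6=S, B6=E
run #4 (p=12) runs B1->T, B6->E, B5->T, B6->S, B5->F; records B1=T, B5=T, B5=F, B6=S, B6=E
run #5 (p=13) runs B1->F, B2->T, B3->F, B6->S, B5->F; records B1=F, B2=T, B3=F, B5=F, B6=S
union over all inputs: B1=T, B1=F, B2=T, B3=F, B5=T, B5=F, B6=S, B6=E (8 outcomes)
every size-1 subset falls short of the 8 outcomes (best: 5/8)
size 2: inputs {2, 5} cover all 8 outcomes, and no lexicographically smaller subset of this size does

Answer: 2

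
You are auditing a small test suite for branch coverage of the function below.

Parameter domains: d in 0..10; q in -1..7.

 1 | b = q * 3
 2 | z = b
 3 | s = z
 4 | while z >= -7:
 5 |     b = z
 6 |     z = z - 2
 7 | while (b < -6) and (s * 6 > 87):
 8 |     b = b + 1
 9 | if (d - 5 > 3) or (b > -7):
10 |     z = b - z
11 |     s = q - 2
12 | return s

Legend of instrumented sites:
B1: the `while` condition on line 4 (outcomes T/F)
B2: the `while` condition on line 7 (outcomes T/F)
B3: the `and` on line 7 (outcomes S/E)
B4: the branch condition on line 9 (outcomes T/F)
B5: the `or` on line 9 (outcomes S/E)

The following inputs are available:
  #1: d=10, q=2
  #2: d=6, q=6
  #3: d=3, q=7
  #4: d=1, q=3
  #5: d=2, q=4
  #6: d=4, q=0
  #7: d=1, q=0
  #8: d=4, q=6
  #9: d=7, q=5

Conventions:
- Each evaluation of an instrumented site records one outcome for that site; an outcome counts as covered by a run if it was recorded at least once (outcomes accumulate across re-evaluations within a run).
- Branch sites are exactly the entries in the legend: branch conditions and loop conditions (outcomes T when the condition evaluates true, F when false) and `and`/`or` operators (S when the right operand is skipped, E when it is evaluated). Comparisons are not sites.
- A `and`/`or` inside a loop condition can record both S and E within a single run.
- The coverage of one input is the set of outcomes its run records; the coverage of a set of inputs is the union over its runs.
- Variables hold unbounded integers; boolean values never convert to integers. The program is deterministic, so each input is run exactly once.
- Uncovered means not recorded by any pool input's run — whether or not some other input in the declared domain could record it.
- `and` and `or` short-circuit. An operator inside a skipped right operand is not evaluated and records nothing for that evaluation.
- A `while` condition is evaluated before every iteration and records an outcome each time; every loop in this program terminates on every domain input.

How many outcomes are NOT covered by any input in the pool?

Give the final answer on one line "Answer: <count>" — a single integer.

input #1 (d=10, q=2): covers B1=T, B1=F, B2=F, B3=S, B4=T, B5=S
input #2 (d=6, q=6): covers B1=T, B1=F, B2=F, B3=S, B4=T, B5=E
input #3 (d=3, q=7): covers B1=T, B1=F, B2=T, B2=F, B3=S, B3=E, B4=T, B5=E
input #4 (d=1, q=3): covers B1=T, B1=F, B2=F, B3=E, B4=F, B5=E
input #5 (d=2, q=4): covers B1=T, B1=F, B2=F, B3=S, B4=T, B5=E
input #6 (d=4, q=0): covers B1=T, B1=F, B2=F, B3=S, B4=T, B5=E
input #7 (d=1, q=0): covers B1=T, B1=F, B2=F, B3=S, B4=T, B5=E
input #8 (d=4, q=6): covers B1=T, B1=F, B2=F, B3=S, B4=T, B5=E
input #9 (d=7, q=5): covers B1=T, B1=F, B2=T, B2=F, B3=S, B3=E, B4=T, B5=E
union over the pool: B1=T, B1=F, B2=T, B2=F, B3=S, B3=E, B4=T, B4=F, B5=S, B5=E
uncovered (0 of 10): none

Answer: 0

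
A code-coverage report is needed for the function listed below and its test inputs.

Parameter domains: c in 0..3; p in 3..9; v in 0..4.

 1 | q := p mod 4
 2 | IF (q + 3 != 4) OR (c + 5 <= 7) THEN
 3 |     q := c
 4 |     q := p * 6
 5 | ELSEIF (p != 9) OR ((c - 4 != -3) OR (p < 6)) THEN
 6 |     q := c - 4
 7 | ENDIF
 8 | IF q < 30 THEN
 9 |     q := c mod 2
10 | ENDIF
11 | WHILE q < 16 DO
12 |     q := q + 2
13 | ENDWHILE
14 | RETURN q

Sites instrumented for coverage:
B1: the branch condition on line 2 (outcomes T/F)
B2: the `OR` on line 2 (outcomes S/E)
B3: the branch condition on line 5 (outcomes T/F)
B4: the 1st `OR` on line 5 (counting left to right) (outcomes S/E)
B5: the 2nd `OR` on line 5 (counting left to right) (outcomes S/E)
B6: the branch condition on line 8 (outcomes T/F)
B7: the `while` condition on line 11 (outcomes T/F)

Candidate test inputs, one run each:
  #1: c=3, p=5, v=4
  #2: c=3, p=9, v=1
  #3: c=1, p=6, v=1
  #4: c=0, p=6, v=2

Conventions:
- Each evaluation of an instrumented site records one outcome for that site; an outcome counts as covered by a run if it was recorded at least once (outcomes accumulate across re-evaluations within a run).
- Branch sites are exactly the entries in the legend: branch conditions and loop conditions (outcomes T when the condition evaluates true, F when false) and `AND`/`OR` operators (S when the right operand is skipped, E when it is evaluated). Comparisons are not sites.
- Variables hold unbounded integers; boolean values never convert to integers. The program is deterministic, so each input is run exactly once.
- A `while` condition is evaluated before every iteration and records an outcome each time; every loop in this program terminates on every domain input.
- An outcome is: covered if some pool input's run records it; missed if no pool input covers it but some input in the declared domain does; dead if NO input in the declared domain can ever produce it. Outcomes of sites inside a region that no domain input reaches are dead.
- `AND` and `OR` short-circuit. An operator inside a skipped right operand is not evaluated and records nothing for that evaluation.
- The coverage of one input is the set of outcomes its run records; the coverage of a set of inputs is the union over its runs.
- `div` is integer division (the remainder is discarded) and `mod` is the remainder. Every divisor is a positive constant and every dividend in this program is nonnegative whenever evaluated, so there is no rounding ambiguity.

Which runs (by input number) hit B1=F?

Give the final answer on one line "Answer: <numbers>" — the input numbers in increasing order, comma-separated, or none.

input #1 (c=3, p=5, v=4): records B1=F
input #2 (c=3, p=9, v=1): records B1=F
input #3 (c=1, p=6, v=1): does not record B1=F
input #4 (c=0, p=6, v=2): does not record B1=F

Answer: 1, 2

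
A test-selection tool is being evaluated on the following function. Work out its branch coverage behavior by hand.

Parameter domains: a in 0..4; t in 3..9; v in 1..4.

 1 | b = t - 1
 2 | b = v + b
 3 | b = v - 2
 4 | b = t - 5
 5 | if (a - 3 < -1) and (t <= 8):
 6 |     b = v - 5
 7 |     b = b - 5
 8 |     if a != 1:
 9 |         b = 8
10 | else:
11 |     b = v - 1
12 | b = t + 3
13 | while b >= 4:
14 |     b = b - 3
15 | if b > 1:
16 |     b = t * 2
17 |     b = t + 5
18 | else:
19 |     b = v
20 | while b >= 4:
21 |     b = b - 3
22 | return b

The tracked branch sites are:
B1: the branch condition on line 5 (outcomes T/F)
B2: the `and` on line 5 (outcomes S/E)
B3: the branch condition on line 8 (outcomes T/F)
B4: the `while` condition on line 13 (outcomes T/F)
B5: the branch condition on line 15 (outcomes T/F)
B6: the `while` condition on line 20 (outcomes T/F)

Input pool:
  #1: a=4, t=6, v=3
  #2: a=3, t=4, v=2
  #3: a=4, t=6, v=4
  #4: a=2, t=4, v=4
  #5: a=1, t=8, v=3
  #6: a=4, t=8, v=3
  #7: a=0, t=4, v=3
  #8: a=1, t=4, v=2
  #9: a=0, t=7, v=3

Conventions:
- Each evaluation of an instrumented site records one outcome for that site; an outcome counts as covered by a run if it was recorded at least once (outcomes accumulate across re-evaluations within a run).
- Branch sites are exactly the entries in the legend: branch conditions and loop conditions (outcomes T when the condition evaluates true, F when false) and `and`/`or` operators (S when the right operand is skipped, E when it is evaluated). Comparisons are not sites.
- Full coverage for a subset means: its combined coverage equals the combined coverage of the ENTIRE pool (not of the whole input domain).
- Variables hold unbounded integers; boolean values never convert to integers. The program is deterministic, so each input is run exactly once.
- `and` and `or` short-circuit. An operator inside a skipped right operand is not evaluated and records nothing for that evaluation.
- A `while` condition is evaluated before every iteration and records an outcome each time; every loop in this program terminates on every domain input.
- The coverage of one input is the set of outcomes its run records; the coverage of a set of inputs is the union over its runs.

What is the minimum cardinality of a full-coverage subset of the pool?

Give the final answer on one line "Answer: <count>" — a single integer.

test 1 (a=4, t=6, v=3) fires B2->S, B1->F, B4->T, B4->T, B4->F, B5->T, B6->T, B6->T, B6->T, B6->F; hits B1=F, B2=S, B4=T, B4=F, B5=T, B6=T, B6=F
test 2 (a=3, t=4, v=2) fires B2->S, B1->F, B4->T, B4->T, B4->F, B5->F, B6->F; hits B1=F, B2=S, B4=T, B4=F, B5=F, B6=F
test 3 (a=4, t=6, v=4) fires B2->S, B1->F, B4->T, B4->T, B4->F, B5->T, B6->T, B6->T, B6->T, B6->F; hits B1=F, B2=S, B4=T, B4=F, B5=T, B6=T, B6=F
test 4 (a=2, t=4, v=4) fires B2->S, B1->F, B4->T, B4->T, B4->F, B5->F, B6->T, B6->F; hits B1=F, B2=S, B4=T, B4=F, B5=F, B6=T, B6=F
test 5 (a=1, t=8, v=3) fires B2->E, B1->T, B3->F, B4->T, B4->T, B4->T, B4->F, B5->T, B6->T, B6->T, B6->T, B6->T, B6->F; hits B1=T, B2=E, B3=F, B4=T, B4=F, B5=T, B6=T, B6=F
test 6 (a=4, t=8, v=3) fires B2->S, B1->F, B4->T, B4->T, B4->T, B4->F, B5->T, B6->T, B6->T, B6->T, B6->T, B6->F; hits B1=F, B2=S, B4=T, B4=F, B5=T, B6=T, B6=F
test 7 (a=0, t=4, v=3) fires B2->E, B1->T, B3->T, B4->T, B4->T, B4->F, B5->F, B6->F; hits B1=T, B2=E, B3=T, B4=T, B4=F, B5=F, B6=F
test 8 (a=1, t=4, v=2) fires B2->E, B1->T, B3->F, B4->T, B4->T, B4->F, B5->F, B6->F; hits B1=T, B2=E, B3=F, B4=T, B4=F, B5=F, B6=F
test 9 (a=0, t=7, v=3) fires B2->E, B1->T, B3->T, B4->T, B4->T, B4->T, B4->F, B5->F, B6->F; hits B1=T, B2=E, B3=T, B4=T, B4=F, B5=F, B6=F
pool-wide coverage (12 outcomes): B1=T, B1=F, B2=S, B2=E, B3=T, B3=F, B4=T, B4=F, B5=T, B5=F, B6=T, B6=F
size 1 is not enough: best union over all size-1 subsets is 8/12
size 2 is not enough: best union over all size-2 subsets is 11/12
inputs {1, 5, 7} (size 3) cover everything; no size-3 subset with a lexicographically smaller index list covers all 12

Answer: 3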